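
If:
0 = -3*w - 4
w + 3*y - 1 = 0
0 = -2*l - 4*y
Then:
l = -14/9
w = -4/3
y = 7/9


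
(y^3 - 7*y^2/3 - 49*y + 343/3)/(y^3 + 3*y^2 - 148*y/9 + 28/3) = 3*(y^2 - 49)/(3*y^2 + 16*y - 12)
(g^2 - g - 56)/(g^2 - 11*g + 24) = (g + 7)/(g - 3)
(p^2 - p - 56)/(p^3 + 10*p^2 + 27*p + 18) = (p^2 - p - 56)/(p^3 + 10*p^2 + 27*p + 18)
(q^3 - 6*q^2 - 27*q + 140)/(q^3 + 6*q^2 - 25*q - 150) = (q^2 - 11*q + 28)/(q^2 + q - 30)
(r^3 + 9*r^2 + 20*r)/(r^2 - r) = (r^2 + 9*r + 20)/(r - 1)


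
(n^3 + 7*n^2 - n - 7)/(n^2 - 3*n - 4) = (n^2 + 6*n - 7)/(n - 4)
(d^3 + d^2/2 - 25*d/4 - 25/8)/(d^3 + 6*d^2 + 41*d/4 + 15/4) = (d - 5/2)/(d + 3)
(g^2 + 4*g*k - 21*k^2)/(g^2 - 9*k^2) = (g + 7*k)/(g + 3*k)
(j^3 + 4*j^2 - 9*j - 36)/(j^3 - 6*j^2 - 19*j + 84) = (j + 3)/(j - 7)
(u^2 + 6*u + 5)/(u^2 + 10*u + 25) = (u + 1)/(u + 5)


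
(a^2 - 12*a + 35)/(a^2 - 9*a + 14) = (a - 5)/(a - 2)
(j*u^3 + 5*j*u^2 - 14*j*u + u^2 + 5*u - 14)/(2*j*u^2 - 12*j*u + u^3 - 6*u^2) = (j*u^3 + 5*j*u^2 - 14*j*u + u^2 + 5*u - 14)/(u*(2*j*u - 12*j + u^2 - 6*u))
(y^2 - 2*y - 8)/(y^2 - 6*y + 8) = (y + 2)/(y - 2)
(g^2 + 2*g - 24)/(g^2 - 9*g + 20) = (g + 6)/(g - 5)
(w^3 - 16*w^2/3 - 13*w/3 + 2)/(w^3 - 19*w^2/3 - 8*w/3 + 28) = (3*w^2 + 2*w - 1)/(3*w^2 - w - 14)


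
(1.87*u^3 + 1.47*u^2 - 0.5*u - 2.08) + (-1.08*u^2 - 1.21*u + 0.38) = 1.87*u^3 + 0.39*u^2 - 1.71*u - 1.7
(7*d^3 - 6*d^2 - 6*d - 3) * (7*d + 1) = 49*d^4 - 35*d^3 - 48*d^2 - 27*d - 3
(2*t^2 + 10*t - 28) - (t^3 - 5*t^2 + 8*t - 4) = -t^3 + 7*t^2 + 2*t - 24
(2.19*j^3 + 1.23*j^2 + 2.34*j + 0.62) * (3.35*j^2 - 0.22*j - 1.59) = 7.3365*j^5 + 3.6387*j^4 + 4.0863*j^3 - 0.3935*j^2 - 3.857*j - 0.9858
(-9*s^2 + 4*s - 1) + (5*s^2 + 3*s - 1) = -4*s^2 + 7*s - 2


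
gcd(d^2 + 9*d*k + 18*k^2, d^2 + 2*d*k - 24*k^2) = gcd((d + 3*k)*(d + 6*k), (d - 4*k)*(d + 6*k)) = d + 6*k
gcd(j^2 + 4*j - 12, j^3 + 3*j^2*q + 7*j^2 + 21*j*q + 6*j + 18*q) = j + 6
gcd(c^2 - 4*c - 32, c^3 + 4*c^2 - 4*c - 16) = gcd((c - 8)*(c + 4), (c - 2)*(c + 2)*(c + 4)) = c + 4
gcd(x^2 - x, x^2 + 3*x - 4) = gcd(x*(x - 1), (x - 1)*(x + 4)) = x - 1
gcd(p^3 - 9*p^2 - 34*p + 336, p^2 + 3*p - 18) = p + 6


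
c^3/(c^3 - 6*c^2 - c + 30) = c^3/(c^3 - 6*c^2 - c + 30)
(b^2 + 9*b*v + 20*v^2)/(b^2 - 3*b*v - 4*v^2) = (-b^2 - 9*b*v - 20*v^2)/(-b^2 + 3*b*v + 4*v^2)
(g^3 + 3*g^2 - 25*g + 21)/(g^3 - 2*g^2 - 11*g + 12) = (g^2 + 4*g - 21)/(g^2 - g - 12)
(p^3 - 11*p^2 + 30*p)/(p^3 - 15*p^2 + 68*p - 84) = p*(p - 5)/(p^2 - 9*p + 14)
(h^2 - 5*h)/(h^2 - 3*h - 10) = h/(h + 2)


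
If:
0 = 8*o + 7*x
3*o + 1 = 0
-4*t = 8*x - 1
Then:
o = -1/3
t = -43/84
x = 8/21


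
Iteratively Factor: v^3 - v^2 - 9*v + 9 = (v + 3)*(v^2 - 4*v + 3) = (v - 3)*(v + 3)*(v - 1)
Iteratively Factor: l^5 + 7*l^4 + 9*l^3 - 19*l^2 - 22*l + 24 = (l - 1)*(l^4 + 8*l^3 + 17*l^2 - 2*l - 24) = (l - 1)*(l + 3)*(l^3 + 5*l^2 + 2*l - 8) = (l - 1)*(l + 3)*(l + 4)*(l^2 + l - 2) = (l - 1)*(l + 2)*(l + 3)*(l + 4)*(l - 1)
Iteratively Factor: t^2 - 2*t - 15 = (t + 3)*(t - 5)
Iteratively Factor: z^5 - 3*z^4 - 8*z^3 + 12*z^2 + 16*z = (z + 1)*(z^4 - 4*z^3 - 4*z^2 + 16*z) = (z - 4)*(z + 1)*(z^3 - 4*z) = z*(z - 4)*(z + 1)*(z^2 - 4) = z*(z - 4)*(z + 1)*(z + 2)*(z - 2)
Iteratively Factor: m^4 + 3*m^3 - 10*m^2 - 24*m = (m - 3)*(m^3 + 6*m^2 + 8*m) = (m - 3)*(m + 2)*(m^2 + 4*m) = (m - 3)*(m + 2)*(m + 4)*(m)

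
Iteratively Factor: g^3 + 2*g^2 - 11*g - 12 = (g - 3)*(g^2 + 5*g + 4) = (g - 3)*(g + 1)*(g + 4)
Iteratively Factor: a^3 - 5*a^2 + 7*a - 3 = (a - 1)*(a^2 - 4*a + 3) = (a - 1)^2*(a - 3)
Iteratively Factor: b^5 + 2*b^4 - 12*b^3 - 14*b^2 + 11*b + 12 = (b - 1)*(b^4 + 3*b^3 - 9*b^2 - 23*b - 12) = (b - 1)*(b + 1)*(b^3 + 2*b^2 - 11*b - 12) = (b - 3)*(b - 1)*(b + 1)*(b^2 + 5*b + 4) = (b - 3)*(b - 1)*(b + 1)^2*(b + 4)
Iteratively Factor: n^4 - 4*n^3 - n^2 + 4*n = (n + 1)*(n^3 - 5*n^2 + 4*n) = (n - 4)*(n + 1)*(n^2 - n) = (n - 4)*(n - 1)*(n + 1)*(n)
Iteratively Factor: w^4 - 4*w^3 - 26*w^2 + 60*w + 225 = (w + 3)*(w^3 - 7*w^2 - 5*w + 75) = (w - 5)*(w + 3)*(w^2 - 2*w - 15) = (w - 5)*(w + 3)^2*(w - 5)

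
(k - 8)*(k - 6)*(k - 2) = k^3 - 16*k^2 + 76*k - 96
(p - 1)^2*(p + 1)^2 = p^4 - 2*p^2 + 1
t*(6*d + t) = 6*d*t + t^2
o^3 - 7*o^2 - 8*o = o*(o - 8)*(o + 1)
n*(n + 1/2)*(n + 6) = n^3 + 13*n^2/2 + 3*n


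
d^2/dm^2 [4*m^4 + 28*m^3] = 24*m*(2*m + 7)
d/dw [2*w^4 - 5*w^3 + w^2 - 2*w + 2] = 8*w^3 - 15*w^2 + 2*w - 2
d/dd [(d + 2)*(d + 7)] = 2*d + 9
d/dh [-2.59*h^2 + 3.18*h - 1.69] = 3.18 - 5.18*h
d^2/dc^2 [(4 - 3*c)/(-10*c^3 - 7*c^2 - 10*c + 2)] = 2*(900*c^5 - 1770*c^4 - 2393*c^3 - 1428*c^2 - 954*c - 396)/(1000*c^9 + 2100*c^8 + 4470*c^7 + 3943*c^6 + 3630*c^5 + 606*c^4 + 280*c^3 - 516*c^2 + 120*c - 8)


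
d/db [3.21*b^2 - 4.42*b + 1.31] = 6.42*b - 4.42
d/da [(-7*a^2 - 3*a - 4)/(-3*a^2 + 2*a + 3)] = (-23*a^2 - 66*a - 1)/(9*a^4 - 12*a^3 - 14*a^2 + 12*a + 9)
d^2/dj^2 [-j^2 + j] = -2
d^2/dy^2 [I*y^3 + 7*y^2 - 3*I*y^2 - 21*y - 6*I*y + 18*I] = 6*I*y + 14 - 6*I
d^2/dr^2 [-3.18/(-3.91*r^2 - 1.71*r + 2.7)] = (-97.232316*r^2 - 42.523596*r + 3.18*(7.82*r + 1.71)*(15.64*r + 3.42) + 67.14252)/(3.91*r^2 + 1.71*r - 2.7)^3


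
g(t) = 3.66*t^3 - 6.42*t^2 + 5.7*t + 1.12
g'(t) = 10.98*t^2 - 12.84*t + 5.7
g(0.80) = 3.45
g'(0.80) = 2.46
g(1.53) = 7.92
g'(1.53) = 11.76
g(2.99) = 58.60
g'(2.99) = 65.47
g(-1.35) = -27.28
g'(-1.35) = 43.05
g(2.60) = 36.87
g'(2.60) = 46.54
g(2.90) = 52.92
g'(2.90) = 60.81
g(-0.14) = 0.19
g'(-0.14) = 7.71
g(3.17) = 71.26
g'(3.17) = 75.33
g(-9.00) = -3238.34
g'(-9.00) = 1010.64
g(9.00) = 2200.54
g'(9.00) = 779.52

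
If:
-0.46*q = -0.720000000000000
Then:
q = 1.57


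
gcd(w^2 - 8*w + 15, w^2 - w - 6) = w - 3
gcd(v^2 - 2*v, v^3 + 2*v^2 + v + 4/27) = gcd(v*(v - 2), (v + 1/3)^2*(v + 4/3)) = 1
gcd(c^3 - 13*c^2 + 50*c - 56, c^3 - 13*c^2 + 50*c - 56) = c^3 - 13*c^2 + 50*c - 56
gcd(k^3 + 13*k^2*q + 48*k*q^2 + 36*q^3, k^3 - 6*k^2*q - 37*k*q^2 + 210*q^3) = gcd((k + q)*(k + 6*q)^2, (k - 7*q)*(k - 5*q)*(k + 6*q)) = k + 6*q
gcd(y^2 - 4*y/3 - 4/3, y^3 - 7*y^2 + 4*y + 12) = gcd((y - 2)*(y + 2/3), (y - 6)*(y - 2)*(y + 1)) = y - 2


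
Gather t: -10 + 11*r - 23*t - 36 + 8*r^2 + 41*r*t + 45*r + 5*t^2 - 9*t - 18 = 8*r^2 + 56*r + 5*t^2 + t*(41*r - 32) - 64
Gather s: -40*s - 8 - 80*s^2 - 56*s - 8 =-80*s^2 - 96*s - 16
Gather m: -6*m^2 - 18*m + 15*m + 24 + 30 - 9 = -6*m^2 - 3*m + 45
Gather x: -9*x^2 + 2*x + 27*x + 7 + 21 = -9*x^2 + 29*x + 28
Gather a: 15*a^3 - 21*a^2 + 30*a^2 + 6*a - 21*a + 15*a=15*a^3 + 9*a^2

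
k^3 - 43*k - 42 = (k - 7)*(k + 1)*(k + 6)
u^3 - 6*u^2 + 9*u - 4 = (u - 4)*(u - 1)^2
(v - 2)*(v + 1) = v^2 - v - 2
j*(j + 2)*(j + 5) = j^3 + 7*j^2 + 10*j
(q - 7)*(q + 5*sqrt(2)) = q^2 - 7*q + 5*sqrt(2)*q - 35*sqrt(2)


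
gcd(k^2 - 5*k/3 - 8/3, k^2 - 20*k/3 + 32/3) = k - 8/3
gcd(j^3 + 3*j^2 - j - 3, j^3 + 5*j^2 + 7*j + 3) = j^2 + 4*j + 3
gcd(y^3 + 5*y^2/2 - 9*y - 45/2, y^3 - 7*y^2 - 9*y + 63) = y^2 - 9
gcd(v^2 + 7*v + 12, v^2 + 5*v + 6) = v + 3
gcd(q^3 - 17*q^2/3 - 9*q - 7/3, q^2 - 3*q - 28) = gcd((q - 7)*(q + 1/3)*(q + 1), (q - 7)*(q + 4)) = q - 7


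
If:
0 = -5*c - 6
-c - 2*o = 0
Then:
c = -6/5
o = 3/5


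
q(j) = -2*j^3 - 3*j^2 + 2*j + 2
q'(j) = -6*j^2 - 6*j + 2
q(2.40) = -38.13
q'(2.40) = -46.96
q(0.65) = 1.48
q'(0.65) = -4.44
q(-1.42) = -1.16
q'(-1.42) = -1.58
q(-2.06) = 2.63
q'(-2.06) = -11.10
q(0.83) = 0.45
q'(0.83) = -7.11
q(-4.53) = 117.30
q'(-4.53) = -93.95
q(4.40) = -217.65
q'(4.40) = -140.56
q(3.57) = -120.09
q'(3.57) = -95.89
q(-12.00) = 3002.00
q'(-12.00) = -790.00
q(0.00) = 2.00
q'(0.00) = 2.00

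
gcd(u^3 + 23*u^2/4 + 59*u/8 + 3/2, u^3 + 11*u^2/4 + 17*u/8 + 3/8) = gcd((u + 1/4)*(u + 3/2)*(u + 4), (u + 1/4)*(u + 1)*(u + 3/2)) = u^2 + 7*u/4 + 3/8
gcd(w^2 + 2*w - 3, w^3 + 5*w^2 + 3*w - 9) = w^2 + 2*w - 3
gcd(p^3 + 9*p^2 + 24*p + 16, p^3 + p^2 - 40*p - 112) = p^2 + 8*p + 16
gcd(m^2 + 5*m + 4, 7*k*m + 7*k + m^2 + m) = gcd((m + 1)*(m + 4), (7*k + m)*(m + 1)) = m + 1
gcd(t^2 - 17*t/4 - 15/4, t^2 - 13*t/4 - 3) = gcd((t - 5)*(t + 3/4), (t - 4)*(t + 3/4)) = t + 3/4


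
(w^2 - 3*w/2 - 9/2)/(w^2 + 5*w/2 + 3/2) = (w - 3)/(w + 1)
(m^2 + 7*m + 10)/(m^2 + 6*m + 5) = (m + 2)/(m + 1)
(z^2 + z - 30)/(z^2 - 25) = (z + 6)/(z + 5)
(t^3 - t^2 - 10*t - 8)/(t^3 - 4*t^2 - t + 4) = (t + 2)/(t - 1)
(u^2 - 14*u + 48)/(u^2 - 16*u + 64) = (u - 6)/(u - 8)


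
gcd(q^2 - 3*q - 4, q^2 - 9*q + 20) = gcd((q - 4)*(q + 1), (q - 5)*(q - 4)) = q - 4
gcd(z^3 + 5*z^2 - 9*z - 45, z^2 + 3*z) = z + 3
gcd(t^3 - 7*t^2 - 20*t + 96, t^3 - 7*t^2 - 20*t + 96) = t^3 - 7*t^2 - 20*t + 96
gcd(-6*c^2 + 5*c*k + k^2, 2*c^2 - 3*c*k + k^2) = c - k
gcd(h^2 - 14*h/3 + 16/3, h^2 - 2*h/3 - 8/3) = h - 2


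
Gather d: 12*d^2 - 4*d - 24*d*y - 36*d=12*d^2 + d*(-24*y - 40)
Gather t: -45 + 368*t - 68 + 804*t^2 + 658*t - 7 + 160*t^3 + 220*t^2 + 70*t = 160*t^3 + 1024*t^2 + 1096*t - 120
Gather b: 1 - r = 1 - r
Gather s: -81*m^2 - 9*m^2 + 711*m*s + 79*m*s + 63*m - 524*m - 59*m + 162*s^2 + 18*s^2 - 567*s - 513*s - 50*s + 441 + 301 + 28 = -90*m^2 - 520*m + 180*s^2 + s*(790*m - 1130) + 770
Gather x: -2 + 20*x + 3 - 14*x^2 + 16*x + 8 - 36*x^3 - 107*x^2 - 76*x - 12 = -36*x^3 - 121*x^2 - 40*x - 3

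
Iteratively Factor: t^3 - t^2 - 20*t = (t + 4)*(t^2 - 5*t) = t*(t + 4)*(t - 5)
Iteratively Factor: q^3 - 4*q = (q - 2)*(q^2 + 2*q) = q*(q - 2)*(q + 2)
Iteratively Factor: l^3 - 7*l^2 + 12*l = (l)*(l^2 - 7*l + 12) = l*(l - 4)*(l - 3)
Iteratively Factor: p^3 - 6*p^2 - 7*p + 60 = (p - 5)*(p^2 - p - 12) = (p - 5)*(p - 4)*(p + 3)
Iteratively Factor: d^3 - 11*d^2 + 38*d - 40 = (d - 2)*(d^2 - 9*d + 20) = (d - 4)*(d - 2)*(d - 5)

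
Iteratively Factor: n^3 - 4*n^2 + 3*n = (n)*(n^2 - 4*n + 3) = n*(n - 3)*(n - 1)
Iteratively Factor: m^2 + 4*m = (m)*(m + 4)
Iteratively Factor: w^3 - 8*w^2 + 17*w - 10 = (w - 5)*(w^2 - 3*w + 2) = (w - 5)*(w - 1)*(w - 2)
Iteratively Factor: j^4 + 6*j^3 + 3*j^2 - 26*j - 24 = (j + 3)*(j^3 + 3*j^2 - 6*j - 8) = (j - 2)*(j + 3)*(j^2 + 5*j + 4) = (j - 2)*(j + 1)*(j + 3)*(j + 4)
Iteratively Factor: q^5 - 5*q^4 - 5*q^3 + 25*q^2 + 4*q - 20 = (q - 1)*(q^4 - 4*q^3 - 9*q^2 + 16*q + 20) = (q - 1)*(q + 2)*(q^3 - 6*q^2 + 3*q + 10) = (q - 2)*(q - 1)*(q + 2)*(q^2 - 4*q - 5) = (q - 5)*(q - 2)*(q - 1)*(q + 2)*(q + 1)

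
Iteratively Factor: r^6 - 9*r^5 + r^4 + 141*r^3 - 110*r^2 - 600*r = (r + 2)*(r^5 - 11*r^4 + 23*r^3 + 95*r^2 - 300*r) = (r + 2)*(r + 3)*(r^4 - 14*r^3 + 65*r^2 - 100*r) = (r - 5)*(r + 2)*(r + 3)*(r^3 - 9*r^2 + 20*r) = r*(r - 5)*(r + 2)*(r + 3)*(r^2 - 9*r + 20) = r*(r - 5)*(r - 4)*(r + 2)*(r + 3)*(r - 5)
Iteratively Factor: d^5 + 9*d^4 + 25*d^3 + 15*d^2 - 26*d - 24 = (d - 1)*(d^4 + 10*d^3 + 35*d^2 + 50*d + 24) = (d - 1)*(d + 2)*(d^3 + 8*d^2 + 19*d + 12) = (d - 1)*(d + 2)*(d + 4)*(d^2 + 4*d + 3) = (d - 1)*(d + 1)*(d + 2)*(d + 4)*(d + 3)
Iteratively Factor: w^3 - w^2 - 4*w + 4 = (w + 2)*(w^2 - 3*w + 2) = (w - 2)*(w + 2)*(w - 1)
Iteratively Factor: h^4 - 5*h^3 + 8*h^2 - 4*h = (h - 2)*(h^3 - 3*h^2 + 2*h) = (h - 2)^2*(h^2 - h) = h*(h - 2)^2*(h - 1)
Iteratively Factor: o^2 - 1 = (o - 1)*(o + 1)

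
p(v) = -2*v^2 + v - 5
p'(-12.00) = 49.00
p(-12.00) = -305.00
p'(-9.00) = 37.00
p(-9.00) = -176.00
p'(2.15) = -7.60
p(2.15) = -12.10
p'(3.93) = -14.72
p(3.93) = -31.96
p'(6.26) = -24.04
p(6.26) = -77.12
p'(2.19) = -7.76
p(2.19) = -12.40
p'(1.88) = -6.52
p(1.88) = -10.19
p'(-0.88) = 4.52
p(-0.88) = -7.43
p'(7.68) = -29.72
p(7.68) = -115.28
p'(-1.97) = 8.88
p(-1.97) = -14.73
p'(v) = 1 - 4*v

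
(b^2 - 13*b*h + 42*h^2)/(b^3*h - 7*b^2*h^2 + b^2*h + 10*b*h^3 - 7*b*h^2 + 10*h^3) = (b^2 - 13*b*h + 42*h^2)/(h*(b^3 - 7*b^2*h + b^2 + 10*b*h^2 - 7*b*h + 10*h^2))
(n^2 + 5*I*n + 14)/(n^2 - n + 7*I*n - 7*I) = (n - 2*I)/(n - 1)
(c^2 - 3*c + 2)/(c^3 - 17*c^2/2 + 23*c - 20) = 2*(c - 1)/(2*c^2 - 13*c + 20)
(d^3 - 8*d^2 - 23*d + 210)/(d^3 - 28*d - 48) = (d^2 - 2*d - 35)/(d^2 + 6*d + 8)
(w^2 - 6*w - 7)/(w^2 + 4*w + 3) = (w - 7)/(w + 3)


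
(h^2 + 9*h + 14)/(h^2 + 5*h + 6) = (h + 7)/(h + 3)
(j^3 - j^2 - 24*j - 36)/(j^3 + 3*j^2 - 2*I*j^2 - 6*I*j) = (j^2 - 4*j - 12)/(j*(j - 2*I))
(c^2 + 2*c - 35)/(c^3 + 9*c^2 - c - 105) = (c - 5)/(c^2 + 2*c - 15)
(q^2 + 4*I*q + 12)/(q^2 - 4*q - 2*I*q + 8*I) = (q + 6*I)/(q - 4)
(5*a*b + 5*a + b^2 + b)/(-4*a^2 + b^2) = (-5*a*b - 5*a - b^2 - b)/(4*a^2 - b^2)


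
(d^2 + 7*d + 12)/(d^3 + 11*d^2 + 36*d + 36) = (d + 4)/(d^2 + 8*d + 12)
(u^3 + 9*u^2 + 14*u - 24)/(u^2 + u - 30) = (u^2 + 3*u - 4)/(u - 5)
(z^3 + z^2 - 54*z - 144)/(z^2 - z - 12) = (z^2 - 2*z - 48)/(z - 4)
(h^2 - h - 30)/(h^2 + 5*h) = (h - 6)/h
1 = 1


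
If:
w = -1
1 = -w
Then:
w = -1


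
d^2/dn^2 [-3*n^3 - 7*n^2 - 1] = -18*n - 14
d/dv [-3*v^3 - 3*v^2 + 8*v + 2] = -9*v^2 - 6*v + 8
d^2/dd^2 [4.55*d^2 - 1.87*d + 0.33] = 9.10000000000000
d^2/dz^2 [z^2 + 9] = 2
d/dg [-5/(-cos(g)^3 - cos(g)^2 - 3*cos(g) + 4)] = 5*(3*cos(g)^2 + 2*cos(g) + 3)*sin(g)/(cos(g)^3 + cos(g)^2 + 3*cos(g) - 4)^2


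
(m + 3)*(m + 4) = m^2 + 7*m + 12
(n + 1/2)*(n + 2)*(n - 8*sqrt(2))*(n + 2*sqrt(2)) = n^4 - 6*sqrt(2)*n^3 + 5*n^3/2 - 31*n^2 - 15*sqrt(2)*n^2 - 80*n - 6*sqrt(2)*n - 32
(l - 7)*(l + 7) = l^2 - 49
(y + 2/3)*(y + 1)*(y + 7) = y^3 + 26*y^2/3 + 37*y/3 + 14/3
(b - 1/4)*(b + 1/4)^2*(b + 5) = b^4 + 21*b^3/4 + 19*b^2/16 - 21*b/64 - 5/64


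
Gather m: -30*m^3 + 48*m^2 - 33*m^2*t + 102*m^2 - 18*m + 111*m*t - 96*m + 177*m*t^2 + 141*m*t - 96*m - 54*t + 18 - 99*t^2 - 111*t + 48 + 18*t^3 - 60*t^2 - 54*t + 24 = -30*m^3 + m^2*(150 - 33*t) + m*(177*t^2 + 252*t - 210) + 18*t^3 - 159*t^2 - 219*t + 90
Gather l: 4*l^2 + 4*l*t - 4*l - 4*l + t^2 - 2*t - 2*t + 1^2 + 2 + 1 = 4*l^2 + l*(4*t - 8) + t^2 - 4*t + 4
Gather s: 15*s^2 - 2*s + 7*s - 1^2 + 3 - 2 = 15*s^2 + 5*s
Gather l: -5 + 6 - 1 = 0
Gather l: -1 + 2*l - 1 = 2*l - 2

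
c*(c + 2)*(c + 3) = c^3 + 5*c^2 + 6*c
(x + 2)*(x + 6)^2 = x^3 + 14*x^2 + 60*x + 72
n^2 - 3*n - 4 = (n - 4)*(n + 1)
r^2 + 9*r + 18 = (r + 3)*(r + 6)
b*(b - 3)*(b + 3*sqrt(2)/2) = b^3 - 3*b^2 + 3*sqrt(2)*b^2/2 - 9*sqrt(2)*b/2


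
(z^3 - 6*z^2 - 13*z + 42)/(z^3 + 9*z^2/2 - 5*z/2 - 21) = 2*(z - 7)/(2*z + 7)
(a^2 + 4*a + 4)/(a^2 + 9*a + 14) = (a + 2)/(a + 7)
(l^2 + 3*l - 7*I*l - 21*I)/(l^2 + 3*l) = (l - 7*I)/l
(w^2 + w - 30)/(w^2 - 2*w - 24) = (-w^2 - w + 30)/(-w^2 + 2*w + 24)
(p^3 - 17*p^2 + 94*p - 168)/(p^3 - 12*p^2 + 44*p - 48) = (p - 7)/(p - 2)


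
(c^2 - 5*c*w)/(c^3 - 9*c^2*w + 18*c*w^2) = (c - 5*w)/(c^2 - 9*c*w + 18*w^2)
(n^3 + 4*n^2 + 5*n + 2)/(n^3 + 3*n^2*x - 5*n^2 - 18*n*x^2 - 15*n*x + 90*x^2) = (n^3 + 4*n^2 + 5*n + 2)/(n^3 + 3*n^2*x - 5*n^2 - 18*n*x^2 - 15*n*x + 90*x^2)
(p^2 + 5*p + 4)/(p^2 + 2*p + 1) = (p + 4)/(p + 1)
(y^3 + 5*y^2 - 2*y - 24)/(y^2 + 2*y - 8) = y + 3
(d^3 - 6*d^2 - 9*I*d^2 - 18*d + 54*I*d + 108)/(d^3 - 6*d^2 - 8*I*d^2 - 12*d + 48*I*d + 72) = (d - 3*I)/(d - 2*I)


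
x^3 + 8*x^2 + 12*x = x*(x + 2)*(x + 6)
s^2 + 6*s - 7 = (s - 1)*(s + 7)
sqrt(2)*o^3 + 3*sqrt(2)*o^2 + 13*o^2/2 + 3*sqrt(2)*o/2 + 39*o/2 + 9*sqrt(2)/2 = (o + 3)*(o + 3*sqrt(2))*(sqrt(2)*o + 1/2)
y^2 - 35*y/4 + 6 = (y - 8)*(y - 3/4)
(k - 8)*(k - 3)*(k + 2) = k^3 - 9*k^2 + 2*k + 48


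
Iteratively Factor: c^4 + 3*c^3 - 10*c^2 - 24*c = (c + 4)*(c^3 - c^2 - 6*c) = c*(c + 4)*(c^2 - c - 6) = c*(c - 3)*(c + 4)*(c + 2)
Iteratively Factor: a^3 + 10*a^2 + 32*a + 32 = (a + 2)*(a^2 + 8*a + 16) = (a + 2)*(a + 4)*(a + 4)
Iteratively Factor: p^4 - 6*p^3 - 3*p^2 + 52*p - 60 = (p - 5)*(p^3 - p^2 - 8*p + 12) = (p - 5)*(p - 2)*(p^2 + p - 6) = (p - 5)*(p - 2)*(p + 3)*(p - 2)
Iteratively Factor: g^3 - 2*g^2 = (g - 2)*(g^2) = g*(g - 2)*(g)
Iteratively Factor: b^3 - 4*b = (b + 2)*(b^2 - 2*b) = b*(b + 2)*(b - 2)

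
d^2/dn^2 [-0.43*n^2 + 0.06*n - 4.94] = -0.860000000000000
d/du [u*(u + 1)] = 2*u + 1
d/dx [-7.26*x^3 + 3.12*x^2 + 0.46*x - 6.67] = -21.78*x^2 + 6.24*x + 0.46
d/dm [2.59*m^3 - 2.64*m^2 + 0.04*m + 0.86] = 7.77*m^2 - 5.28*m + 0.04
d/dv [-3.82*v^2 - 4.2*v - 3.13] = -7.64*v - 4.2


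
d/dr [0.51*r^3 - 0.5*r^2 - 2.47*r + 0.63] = 1.53*r^2 - 1.0*r - 2.47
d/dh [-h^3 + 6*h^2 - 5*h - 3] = -3*h^2 + 12*h - 5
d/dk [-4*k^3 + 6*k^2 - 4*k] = -12*k^2 + 12*k - 4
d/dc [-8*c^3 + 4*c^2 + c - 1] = -24*c^2 + 8*c + 1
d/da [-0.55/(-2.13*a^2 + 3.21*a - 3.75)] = (1.7655 - 2.343*a)/(2.13*a^2 - 3.21*a + 3.75)^2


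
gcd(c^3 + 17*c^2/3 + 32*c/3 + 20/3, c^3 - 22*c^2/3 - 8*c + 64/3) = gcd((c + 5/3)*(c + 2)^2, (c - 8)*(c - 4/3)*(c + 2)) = c + 2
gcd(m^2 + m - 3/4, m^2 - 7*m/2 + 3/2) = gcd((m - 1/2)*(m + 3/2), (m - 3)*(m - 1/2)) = m - 1/2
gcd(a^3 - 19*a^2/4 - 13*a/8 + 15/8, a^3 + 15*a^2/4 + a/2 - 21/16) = a^2 + a/4 - 3/8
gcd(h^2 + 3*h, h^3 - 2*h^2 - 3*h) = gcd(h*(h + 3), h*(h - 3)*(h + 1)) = h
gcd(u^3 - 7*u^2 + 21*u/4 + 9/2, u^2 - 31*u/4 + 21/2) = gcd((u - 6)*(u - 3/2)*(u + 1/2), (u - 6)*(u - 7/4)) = u - 6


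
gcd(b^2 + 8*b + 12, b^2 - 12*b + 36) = 1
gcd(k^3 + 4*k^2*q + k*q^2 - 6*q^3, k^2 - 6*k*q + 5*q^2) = -k + q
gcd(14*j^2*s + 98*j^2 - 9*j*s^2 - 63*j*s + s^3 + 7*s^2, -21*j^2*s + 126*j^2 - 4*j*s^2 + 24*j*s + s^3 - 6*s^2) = -7*j + s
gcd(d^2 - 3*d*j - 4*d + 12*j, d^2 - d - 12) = d - 4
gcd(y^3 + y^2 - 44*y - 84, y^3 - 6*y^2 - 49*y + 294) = y - 7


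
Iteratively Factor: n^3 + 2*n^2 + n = (n + 1)*(n^2 + n) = n*(n + 1)*(n + 1)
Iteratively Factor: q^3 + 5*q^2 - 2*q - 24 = (q + 4)*(q^2 + q - 6) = (q - 2)*(q + 4)*(q + 3)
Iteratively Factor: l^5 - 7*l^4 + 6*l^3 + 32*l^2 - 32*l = (l - 1)*(l^4 - 6*l^3 + 32*l) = l*(l - 1)*(l^3 - 6*l^2 + 32) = l*(l - 1)*(l + 2)*(l^2 - 8*l + 16) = l*(l - 4)*(l - 1)*(l + 2)*(l - 4)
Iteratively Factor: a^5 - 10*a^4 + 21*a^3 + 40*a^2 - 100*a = (a - 5)*(a^4 - 5*a^3 - 4*a^2 + 20*a) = (a - 5)*(a - 2)*(a^3 - 3*a^2 - 10*a) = a*(a - 5)*(a - 2)*(a^2 - 3*a - 10) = a*(a - 5)^2*(a - 2)*(a + 2)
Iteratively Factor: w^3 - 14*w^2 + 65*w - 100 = (w - 5)*(w^2 - 9*w + 20) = (w - 5)^2*(w - 4)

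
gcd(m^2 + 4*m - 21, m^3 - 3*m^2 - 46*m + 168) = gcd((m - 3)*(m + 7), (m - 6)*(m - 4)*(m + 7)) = m + 7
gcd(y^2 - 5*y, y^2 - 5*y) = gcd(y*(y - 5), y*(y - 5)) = y^2 - 5*y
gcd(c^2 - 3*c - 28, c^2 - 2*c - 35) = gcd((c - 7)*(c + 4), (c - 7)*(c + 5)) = c - 7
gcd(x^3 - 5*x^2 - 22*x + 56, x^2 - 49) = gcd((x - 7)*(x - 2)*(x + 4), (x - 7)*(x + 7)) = x - 7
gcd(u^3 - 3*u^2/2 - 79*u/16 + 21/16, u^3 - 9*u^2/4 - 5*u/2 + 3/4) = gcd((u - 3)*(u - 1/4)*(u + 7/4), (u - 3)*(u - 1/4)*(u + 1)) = u^2 - 13*u/4 + 3/4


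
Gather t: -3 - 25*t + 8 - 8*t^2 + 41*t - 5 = -8*t^2 + 16*t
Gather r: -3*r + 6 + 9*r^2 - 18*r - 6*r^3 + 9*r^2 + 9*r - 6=-6*r^3 + 18*r^2 - 12*r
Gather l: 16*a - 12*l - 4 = 16*a - 12*l - 4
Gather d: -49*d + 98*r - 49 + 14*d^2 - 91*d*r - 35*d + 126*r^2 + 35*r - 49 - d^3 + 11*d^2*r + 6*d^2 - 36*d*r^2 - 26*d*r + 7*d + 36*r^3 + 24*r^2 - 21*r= -d^3 + d^2*(11*r + 20) + d*(-36*r^2 - 117*r - 77) + 36*r^3 + 150*r^2 + 112*r - 98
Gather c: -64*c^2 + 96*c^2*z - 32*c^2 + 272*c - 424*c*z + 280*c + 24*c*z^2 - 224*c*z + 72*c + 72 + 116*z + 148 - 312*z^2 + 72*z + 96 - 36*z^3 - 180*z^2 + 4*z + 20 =c^2*(96*z - 96) + c*(24*z^2 - 648*z + 624) - 36*z^3 - 492*z^2 + 192*z + 336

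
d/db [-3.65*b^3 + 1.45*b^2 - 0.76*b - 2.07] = -10.95*b^2 + 2.9*b - 0.76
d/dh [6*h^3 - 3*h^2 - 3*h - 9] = 18*h^2 - 6*h - 3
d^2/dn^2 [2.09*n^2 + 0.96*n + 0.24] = 4.18000000000000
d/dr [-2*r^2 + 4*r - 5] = 4 - 4*r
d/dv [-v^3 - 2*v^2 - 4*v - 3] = -3*v^2 - 4*v - 4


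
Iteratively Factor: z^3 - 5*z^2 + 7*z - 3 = (z - 1)*(z^2 - 4*z + 3) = (z - 3)*(z - 1)*(z - 1)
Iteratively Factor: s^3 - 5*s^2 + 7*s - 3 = (s - 3)*(s^2 - 2*s + 1) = (s - 3)*(s - 1)*(s - 1)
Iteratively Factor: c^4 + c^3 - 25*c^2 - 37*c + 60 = (c + 3)*(c^3 - 2*c^2 - 19*c + 20) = (c - 1)*(c + 3)*(c^2 - c - 20) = (c - 1)*(c + 3)*(c + 4)*(c - 5)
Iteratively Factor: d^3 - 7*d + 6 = (d - 1)*(d^2 + d - 6) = (d - 1)*(d + 3)*(d - 2)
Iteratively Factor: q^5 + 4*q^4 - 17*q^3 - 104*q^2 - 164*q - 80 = (q + 2)*(q^4 + 2*q^3 - 21*q^2 - 62*q - 40) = (q + 2)^2*(q^3 - 21*q - 20) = (q + 1)*(q + 2)^2*(q^2 - q - 20) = (q + 1)*(q + 2)^2*(q + 4)*(q - 5)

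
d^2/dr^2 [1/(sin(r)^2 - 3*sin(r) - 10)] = (-4*sin(r)^4 + 9*sin(r)^3 - 43*sin(r)^2 + 12*sin(r) + 38)/((sin(r) - 5)^3*(sin(r) + 2)^3)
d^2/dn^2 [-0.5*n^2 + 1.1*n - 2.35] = -1.00000000000000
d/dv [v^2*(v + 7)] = v*(3*v + 14)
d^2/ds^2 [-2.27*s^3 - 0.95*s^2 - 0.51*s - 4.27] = -13.62*s - 1.9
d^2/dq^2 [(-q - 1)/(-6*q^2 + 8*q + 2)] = ((1 - 9*q)*(-3*q^2 + 4*q + 1) - 4*(q + 1)*(3*q - 2)^2)/(-3*q^2 + 4*q + 1)^3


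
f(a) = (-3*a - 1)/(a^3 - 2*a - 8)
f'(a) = (2 - 3*a^2)*(-3*a - 1)/(a^3 - 2*a - 8)^2 - 3/(a^3 - 2*a - 8) = (-3*a^3 + 6*a + (3*a + 1)*(3*a^2 - 2) + 24)/(-a^3 + 2*a + 8)^2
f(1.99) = 1.70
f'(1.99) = 4.83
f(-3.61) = -0.21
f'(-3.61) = -0.10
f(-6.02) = -0.08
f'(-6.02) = -0.03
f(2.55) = -2.48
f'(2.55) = 11.63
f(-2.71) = -0.32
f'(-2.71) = -0.15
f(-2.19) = -0.39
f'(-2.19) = -0.13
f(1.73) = 0.99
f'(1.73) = 1.57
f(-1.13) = -0.33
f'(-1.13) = 0.33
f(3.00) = -0.77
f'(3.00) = 1.25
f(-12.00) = -0.02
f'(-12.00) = 0.00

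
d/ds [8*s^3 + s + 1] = 24*s^2 + 1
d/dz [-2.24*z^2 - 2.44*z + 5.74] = -4.48*z - 2.44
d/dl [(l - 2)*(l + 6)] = 2*l + 4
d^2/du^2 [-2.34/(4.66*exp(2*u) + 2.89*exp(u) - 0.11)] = (-2.34*(9.32*exp(u) + 2.89)*(18.64*exp(u) + 5.78)*exp(u) + (43.6176*exp(u) + 6.7626)*(4.66*exp(2*u) + 2.89*exp(u) - 0.11))*exp(u)/(4.66*exp(2*u) + 2.89*exp(u) - 0.11)^3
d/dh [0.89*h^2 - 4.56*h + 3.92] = 1.78*h - 4.56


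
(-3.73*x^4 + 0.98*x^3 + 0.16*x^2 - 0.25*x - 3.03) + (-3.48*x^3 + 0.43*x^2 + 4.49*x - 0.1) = -3.73*x^4 - 2.5*x^3 + 0.59*x^2 + 4.24*x - 3.13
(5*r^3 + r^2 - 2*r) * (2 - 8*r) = -40*r^4 + 2*r^3 + 18*r^2 - 4*r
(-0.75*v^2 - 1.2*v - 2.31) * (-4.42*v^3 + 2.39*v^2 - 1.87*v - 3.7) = 3.315*v^5 + 3.5115*v^4 + 8.7447*v^3 - 0.5019*v^2 + 8.7597*v + 8.547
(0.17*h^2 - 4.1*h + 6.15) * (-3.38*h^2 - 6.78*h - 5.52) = -0.5746*h^4 + 12.7054*h^3 + 6.0726*h^2 - 19.065*h - 33.948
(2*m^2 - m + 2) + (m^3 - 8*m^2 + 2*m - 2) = m^3 - 6*m^2 + m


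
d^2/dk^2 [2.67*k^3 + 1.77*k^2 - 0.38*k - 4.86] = 16.02*k + 3.54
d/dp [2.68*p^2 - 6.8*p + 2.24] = 5.36*p - 6.8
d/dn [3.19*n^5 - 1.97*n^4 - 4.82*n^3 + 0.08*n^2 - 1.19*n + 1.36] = 15.95*n^4 - 7.88*n^3 - 14.46*n^2 + 0.16*n - 1.19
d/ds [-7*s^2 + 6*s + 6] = 6 - 14*s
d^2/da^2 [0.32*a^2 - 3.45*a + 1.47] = 0.640000000000000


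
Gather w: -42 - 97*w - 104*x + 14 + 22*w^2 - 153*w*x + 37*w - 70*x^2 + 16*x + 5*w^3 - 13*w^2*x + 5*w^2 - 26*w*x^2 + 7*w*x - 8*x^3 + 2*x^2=5*w^3 + w^2*(27 - 13*x) + w*(-26*x^2 - 146*x - 60) - 8*x^3 - 68*x^2 - 88*x - 28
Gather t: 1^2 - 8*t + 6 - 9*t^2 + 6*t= -9*t^2 - 2*t + 7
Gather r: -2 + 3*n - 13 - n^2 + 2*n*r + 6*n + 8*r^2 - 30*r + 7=-n^2 + 9*n + 8*r^2 + r*(2*n - 30) - 8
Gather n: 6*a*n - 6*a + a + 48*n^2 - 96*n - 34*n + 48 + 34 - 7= -5*a + 48*n^2 + n*(6*a - 130) + 75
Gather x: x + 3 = x + 3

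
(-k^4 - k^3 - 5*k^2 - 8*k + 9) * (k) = -k^5 - k^4 - 5*k^3 - 8*k^2 + 9*k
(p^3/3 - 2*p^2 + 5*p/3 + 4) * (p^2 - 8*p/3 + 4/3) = p^5/3 - 26*p^4/9 + 67*p^3/9 - 28*p^2/9 - 76*p/9 + 16/3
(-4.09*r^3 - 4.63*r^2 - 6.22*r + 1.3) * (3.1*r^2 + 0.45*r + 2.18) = -12.679*r^5 - 16.1935*r^4 - 30.2817*r^3 - 8.8624*r^2 - 12.9746*r + 2.834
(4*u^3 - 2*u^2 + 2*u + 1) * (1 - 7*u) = -28*u^4 + 18*u^3 - 16*u^2 - 5*u + 1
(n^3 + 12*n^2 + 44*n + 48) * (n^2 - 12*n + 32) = n^5 - 68*n^3 - 96*n^2 + 832*n + 1536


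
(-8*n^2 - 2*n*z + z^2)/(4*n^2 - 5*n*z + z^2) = (2*n + z)/(-n + z)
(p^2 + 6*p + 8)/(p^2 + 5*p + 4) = (p + 2)/(p + 1)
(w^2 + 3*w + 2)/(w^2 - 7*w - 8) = (w + 2)/(w - 8)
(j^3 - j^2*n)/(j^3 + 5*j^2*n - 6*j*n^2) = j/(j + 6*n)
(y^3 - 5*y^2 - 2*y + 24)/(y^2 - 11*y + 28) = (y^2 - y - 6)/(y - 7)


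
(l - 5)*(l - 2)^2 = l^3 - 9*l^2 + 24*l - 20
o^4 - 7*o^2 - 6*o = o*(o - 3)*(o + 1)*(o + 2)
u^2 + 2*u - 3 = (u - 1)*(u + 3)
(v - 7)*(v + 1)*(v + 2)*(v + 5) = v^4 + v^3 - 39*v^2 - 109*v - 70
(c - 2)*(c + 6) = c^2 + 4*c - 12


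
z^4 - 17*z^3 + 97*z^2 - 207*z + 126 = (z - 7)*(z - 6)*(z - 3)*(z - 1)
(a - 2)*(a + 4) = a^2 + 2*a - 8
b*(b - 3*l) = b^2 - 3*b*l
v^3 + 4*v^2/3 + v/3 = v*(v + 1/3)*(v + 1)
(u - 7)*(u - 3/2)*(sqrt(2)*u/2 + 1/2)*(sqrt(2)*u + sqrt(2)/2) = u^4 - 8*u^3 + sqrt(2)*u^3/2 - 4*sqrt(2)*u^2 + 25*u^2/4 + 25*sqrt(2)*u/8 + 21*u/4 + 21*sqrt(2)/8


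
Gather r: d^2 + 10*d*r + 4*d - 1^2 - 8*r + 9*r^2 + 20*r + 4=d^2 + 4*d + 9*r^2 + r*(10*d + 12) + 3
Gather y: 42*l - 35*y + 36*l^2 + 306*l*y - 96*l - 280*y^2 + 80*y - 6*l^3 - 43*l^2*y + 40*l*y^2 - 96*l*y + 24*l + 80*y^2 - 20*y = -6*l^3 + 36*l^2 - 30*l + y^2*(40*l - 200) + y*(-43*l^2 + 210*l + 25)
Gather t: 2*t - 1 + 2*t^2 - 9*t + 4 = 2*t^2 - 7*t + 3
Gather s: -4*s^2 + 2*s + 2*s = -4*s^2 + 4*s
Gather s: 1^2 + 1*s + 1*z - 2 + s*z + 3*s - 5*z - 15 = s*(z + 4) - 4*z - 16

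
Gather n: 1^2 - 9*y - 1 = -9*y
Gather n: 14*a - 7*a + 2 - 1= 7*a + 1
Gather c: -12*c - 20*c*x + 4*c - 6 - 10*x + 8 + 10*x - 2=c*(-20*x - 8)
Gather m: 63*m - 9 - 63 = 63*m - 72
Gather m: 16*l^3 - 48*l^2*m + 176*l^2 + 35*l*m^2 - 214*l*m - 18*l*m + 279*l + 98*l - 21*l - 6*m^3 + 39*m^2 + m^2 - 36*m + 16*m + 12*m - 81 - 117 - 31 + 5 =16*l^3 + 176*l^2 + 356*l - 6*m^3 + m^2*(35*l + 40) + m*(-48*l^2 - 232*l - 8) - 224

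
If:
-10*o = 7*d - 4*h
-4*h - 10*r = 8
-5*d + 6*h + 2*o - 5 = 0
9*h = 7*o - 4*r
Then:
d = -31/1569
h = 2249/3138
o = 943/3138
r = -1705/1569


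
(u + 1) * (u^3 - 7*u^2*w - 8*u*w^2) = u^4 - 7*u^3*w + u^3 - 8*u^2*w^2 - 7*u^2*w - 8*u*w^2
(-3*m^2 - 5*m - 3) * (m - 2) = -3*m^3 + m^2 + 7*m + 6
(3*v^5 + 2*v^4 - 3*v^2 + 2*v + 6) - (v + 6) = 3*v^5 + 2*v^4 - 3*v^2 + v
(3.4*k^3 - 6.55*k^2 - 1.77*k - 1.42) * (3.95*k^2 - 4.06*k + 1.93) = 13.43*k^5 - 39.6765*k^4 + 26.1635*k^3 - 11.0643*k^2 + 2.3491*k - 2.7406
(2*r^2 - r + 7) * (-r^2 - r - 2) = -2*r^4 - r^3 - 10*r^2 - 5*r - 14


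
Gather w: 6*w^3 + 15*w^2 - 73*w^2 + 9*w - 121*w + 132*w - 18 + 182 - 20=6*w^3 - 58*w^2 + 20*w + 144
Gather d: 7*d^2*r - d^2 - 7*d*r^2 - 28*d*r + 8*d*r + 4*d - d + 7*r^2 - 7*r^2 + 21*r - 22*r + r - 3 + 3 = d^2*(7*r - 1) + d*(-7*r^2 - 20*r + 3)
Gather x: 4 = 4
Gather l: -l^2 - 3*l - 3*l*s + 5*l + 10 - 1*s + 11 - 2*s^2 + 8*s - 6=-l^2 + l*(2 - 3*s) - 2*s^2 + 7*s + 15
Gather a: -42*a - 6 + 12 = 6 - 42*a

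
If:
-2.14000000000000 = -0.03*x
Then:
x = 71.33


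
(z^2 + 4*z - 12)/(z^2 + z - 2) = (z^2 + 4*z - 12)/(z^2 + z - 2)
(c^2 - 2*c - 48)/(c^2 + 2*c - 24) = (c - 8)/(c - 4)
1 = 1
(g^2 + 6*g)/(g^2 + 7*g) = (g + 6)/(g + 7)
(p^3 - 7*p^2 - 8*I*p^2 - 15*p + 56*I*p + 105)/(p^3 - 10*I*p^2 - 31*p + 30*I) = (p - 7)/(p - 2*I)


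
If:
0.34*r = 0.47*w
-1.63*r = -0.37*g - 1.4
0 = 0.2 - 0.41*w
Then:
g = -0.81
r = 0.67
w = 0.49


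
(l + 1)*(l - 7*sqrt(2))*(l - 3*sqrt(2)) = l^3 - 10*sqrt(2)*l^2 + l^2 - 10*sqrt(2)*l + 42*l + 42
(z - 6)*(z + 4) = z^2 - 2*z - 24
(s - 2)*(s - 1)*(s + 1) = s^3 - 2*s^2 - s + 2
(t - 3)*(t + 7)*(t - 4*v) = t^3 - 4*t^2*v + 4*t^2 - 16*t*v - 21*t + 84*v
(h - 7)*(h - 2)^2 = h^3 - 11*h^2 + 32*h - 28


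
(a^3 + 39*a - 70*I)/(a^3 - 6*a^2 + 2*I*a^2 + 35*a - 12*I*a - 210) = (a - 2*I)/(a - 6)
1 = 1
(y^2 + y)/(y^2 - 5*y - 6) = y/(y - 6)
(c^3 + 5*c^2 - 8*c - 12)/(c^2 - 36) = (c^2 - c - 2)/(c - 6)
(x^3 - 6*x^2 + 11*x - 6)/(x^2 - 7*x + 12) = (x^2 - 3*x + 2)/(x - 4)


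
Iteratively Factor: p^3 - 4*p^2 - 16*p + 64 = (p - 4)*(p^2 - 16) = (p - 4)*(p + 4)*(p - 4)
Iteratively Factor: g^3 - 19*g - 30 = (g - 5)*(g^2 + 5*g + 6) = (g - 5)*(g + 2)*(g + 3)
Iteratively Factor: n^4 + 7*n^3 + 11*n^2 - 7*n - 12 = (n - 1)*(n^3 + 8*n^2 + 19*n + 12) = (n - 1)*(n + 4)*(n^2 + 4*n + 3) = (n - 1)*(n + 1)*(n + 4)*(n + 3)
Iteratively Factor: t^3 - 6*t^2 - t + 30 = (t + 2)*(t^2 - 8*t + 15) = (t - 3)*(t + 2)*(t - 5)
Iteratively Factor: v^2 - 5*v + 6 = (v - 2)*(v - 3)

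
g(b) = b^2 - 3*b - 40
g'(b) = 2*b - 3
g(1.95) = -42.05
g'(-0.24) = -3.48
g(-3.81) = -14.05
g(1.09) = -42.08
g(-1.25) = -34.69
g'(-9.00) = -21.00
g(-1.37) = -34.01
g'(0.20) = -2.60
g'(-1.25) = -5.50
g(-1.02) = -35.90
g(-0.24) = -39.22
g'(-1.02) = -5.04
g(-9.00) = 68.00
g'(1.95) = 0.90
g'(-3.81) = -10.62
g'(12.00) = 21.00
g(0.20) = -40.56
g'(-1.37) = -5.74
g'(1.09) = -0.82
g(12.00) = 68.00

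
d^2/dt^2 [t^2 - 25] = 2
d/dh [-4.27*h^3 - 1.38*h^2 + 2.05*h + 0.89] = -12.81*h^2 - 2.76*h + 2.05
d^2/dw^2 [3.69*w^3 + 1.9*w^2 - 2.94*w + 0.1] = 22.14*w + 3.8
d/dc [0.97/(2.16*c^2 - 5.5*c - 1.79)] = (5.335 - 4.1904*c)/(-2.16*c^2 + 5.5*c + 1.79)^2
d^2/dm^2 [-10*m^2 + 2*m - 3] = -20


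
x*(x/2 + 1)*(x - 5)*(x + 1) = x^4/2 - x^3 - 13*x^2/2 - 5*x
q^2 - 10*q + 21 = (q - 7)*(q - 3)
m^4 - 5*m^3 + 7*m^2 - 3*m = m*(m - 3)*(m - 1)^2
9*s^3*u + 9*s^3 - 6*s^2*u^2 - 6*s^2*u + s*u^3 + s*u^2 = (-3*s + u)^2*(s*u + s)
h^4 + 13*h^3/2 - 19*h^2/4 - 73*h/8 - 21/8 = (h - 3/2)*(h + 1/2)^2*(h + 7)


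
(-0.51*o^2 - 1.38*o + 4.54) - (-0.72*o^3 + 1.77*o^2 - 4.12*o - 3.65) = 0.72*o^3 - 2.28*o^2 + 2.74*o + 8.19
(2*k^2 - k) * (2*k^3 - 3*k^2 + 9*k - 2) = 4*k^5 - 8*k^4 + 21*k^3 - 13*k^2 + 2*k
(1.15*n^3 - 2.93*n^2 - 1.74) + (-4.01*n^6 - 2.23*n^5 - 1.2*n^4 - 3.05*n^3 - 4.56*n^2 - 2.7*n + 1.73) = -4.01*n^6 - 2.23*n^5 - 1.2*n^4 - 1.9*n^3 - 7.49*n^2 - 2.7*n - 0.01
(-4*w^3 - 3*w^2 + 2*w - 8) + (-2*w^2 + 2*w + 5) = -4*w^3 - 5*w^2 + 4*w - 3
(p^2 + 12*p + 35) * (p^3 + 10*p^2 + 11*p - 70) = p^5 + 22*p^4 + 166*p^3 + 412*p^2 - 455*p - 2450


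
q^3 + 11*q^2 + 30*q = q*(q + 5)*(q + 6)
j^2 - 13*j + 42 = (j - 7)*(j - 6)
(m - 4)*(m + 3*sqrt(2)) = m^2 - 4*m + 3*sqrt(2)*m - 12*sqrt(2)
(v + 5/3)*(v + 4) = v^2 + 17*v/3 + 20/3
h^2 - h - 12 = (h - 4)*(h + 3)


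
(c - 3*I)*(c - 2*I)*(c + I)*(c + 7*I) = c^4 + 3*I*c^3 + 27*c^2 - 13*I*c + 42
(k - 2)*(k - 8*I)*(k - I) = k^3 - 2*k^2 - 9*I*k^2 - 8*k + 18*I*k + 16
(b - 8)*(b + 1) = b^2 - 7*b - 8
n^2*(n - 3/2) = n^3 - 3*n^2/2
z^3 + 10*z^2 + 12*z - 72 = (z - 2)*(z + 6)^2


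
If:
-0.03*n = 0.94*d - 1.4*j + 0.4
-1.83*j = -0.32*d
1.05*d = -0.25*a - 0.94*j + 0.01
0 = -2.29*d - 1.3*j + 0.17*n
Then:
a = 1.75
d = -0.35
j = -0.06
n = -5.20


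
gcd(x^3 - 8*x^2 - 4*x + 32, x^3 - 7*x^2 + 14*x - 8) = x - 2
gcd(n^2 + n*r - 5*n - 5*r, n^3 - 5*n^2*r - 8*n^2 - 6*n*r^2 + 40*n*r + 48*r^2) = n + r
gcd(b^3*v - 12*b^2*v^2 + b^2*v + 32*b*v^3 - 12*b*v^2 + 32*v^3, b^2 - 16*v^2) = -b + 4*v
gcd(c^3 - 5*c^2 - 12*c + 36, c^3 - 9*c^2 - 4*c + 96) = c + 3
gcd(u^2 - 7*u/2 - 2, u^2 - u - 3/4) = u + 1/2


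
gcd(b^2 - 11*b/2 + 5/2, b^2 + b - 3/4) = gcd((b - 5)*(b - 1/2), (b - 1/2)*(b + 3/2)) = b - 1/2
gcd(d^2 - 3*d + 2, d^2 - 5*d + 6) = d - 2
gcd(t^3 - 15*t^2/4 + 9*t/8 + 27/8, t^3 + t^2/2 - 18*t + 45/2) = t^2 - 9*t/2 + 9/2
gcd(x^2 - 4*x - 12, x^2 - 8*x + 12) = x - 6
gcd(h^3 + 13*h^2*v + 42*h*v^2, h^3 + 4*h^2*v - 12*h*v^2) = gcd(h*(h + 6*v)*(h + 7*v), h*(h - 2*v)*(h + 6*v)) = h^2 + 6*h*v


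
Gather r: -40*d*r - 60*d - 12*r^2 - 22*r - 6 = -60*d - 12*r^2 + r*(-40*d - 22) - 6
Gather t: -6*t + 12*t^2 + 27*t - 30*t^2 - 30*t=-18*t^2 - 9*t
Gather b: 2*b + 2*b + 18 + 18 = 4*b + 36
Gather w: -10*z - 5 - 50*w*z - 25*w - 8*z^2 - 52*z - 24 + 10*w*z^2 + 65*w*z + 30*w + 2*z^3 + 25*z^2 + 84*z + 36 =w*(10*z^2 + 15*z + 5) + 2*z^3 + 17*z^2 + 22*z + 7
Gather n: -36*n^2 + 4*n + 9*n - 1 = -36*n^2 + 13*n - 1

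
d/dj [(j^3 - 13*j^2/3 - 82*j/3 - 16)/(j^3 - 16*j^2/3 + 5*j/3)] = 3*(-3*j^4 + 174*j^3 - 315*j^2 - 512*j + 80)/(j^2*(9*j^4 - 96*j^3 + 286*j^2 - 160*j + 25))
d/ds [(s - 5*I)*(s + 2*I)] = 2*s - 3*I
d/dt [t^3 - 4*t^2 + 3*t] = 3*t^2 - 8*t + 3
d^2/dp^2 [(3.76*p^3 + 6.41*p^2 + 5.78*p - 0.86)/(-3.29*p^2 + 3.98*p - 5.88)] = (-2.8421709430404e-14*p^4 - 266.638144*p^3 + 1327.826892*p^2 - 176.673*p - 719.803808)/(35.611289*p^6 - 129.239754*p^5 + 347.281872*p^4 - 525.008168*p^3 + 620.673984*p^2 - 412.818336*p + 203.297472)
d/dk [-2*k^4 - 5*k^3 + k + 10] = -8*k^3 - 15*k^2 + 1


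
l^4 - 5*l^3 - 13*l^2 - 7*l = l*(l - 7)*(l + 1)^2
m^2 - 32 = (m - 4*sqrt(2))*(m + 4*sqrt(2))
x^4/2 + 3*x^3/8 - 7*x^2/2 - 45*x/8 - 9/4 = (x/2 + 1/2)*(x - 3)*(x + 3/4)*(x + 2)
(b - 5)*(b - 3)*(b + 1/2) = b^3 - 15*b^2/2 + 11*b + 15/2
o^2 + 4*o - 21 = (o - 3)*(o + 7)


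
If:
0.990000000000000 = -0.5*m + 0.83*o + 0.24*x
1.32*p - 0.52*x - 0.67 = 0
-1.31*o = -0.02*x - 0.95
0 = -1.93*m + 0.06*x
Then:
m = 0.05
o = 0.75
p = 1.15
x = 1.64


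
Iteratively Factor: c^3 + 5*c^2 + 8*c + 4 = (c + 1)*(c^2 + 4*c + 4) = (c + 1)*(c + 2)*(c + 2)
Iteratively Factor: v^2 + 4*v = (v)*(v + 4)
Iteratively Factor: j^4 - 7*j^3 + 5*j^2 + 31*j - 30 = (j - 5)*(j^3 - 2*j^2 - 5*j + 6) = (j - 5)*(j + 2)*(j^2 - 4*j + 3) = (j - 5)*(j - 3)*(j + 2)*(j - 1)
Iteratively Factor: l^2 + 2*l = (l)*(l + 2)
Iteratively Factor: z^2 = (z)*(z)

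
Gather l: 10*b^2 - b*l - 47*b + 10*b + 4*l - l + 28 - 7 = 10*b^2 - 37*b + l*(3 - b) + 21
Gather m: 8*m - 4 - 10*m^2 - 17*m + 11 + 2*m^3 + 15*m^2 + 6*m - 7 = 2*m^3 + 5*m^2 - 3*m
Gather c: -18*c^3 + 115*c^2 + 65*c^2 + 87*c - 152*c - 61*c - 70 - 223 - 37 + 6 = -18*c^3 + 180*c^2 - 126*c - 324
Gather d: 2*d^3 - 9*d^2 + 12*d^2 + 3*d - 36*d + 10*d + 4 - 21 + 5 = 2*d^3 + 3*d^2 - 23*d - 12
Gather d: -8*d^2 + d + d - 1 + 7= -8*d^2 + 2*d + 6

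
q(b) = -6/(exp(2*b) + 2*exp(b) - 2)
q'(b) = -6*(-2*exp(2*b) - 2*exp(b))/(exp(2*b) + 2*exp(b) - 2)^2 = 12*(exp(b) + 1)*exp(b)/(exp(2*b) + 2*exp(b) - 2)^2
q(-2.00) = 3.51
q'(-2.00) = 0.63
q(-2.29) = 3.36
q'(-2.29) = 0.42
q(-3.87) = 3.06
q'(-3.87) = 0.07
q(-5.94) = 3.01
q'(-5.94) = 0.01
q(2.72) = -0.02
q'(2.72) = 0.04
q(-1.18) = 4.65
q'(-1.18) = 2.89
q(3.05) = -0.01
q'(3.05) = 0.02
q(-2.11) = 3.44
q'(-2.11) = 0.54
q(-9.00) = 3.00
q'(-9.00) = 0.00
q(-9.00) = 3.00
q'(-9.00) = 0.00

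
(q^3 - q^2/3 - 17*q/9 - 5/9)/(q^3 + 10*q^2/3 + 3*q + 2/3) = (q - 5/3)/(q + 2)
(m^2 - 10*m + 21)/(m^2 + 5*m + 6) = (m^2 - 10*m + 21)/(m^2 + 5*m + 6)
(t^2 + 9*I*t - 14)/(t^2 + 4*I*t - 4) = (t + 7*I)/(t + 2*I)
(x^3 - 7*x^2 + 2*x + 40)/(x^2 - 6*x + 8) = (x^2 - 3*x - 10)/(x - 2)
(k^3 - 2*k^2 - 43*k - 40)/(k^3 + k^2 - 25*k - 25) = (k - 8)/(k - 5)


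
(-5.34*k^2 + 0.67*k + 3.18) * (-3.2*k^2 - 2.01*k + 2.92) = 17.088*k^4 + 8.5894*k^3 - 27.1155*k^2 - 4.4354*k + 9.2856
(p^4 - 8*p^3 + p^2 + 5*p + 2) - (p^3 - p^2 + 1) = p^4 - 9*p^3 + 2*p^2 + 5*p + 1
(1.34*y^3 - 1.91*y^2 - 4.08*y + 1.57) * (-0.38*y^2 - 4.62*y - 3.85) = -0.5092*y^5 - 5.465*y^4 + 5.2156*y^3 + 25.6065*y^2 + 8.4546*y - 6.0445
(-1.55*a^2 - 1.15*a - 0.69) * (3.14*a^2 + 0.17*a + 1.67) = -4.867*a^4 - 3.8745*a^3 - 4.9506*a^2 - 2.0378*a - 1.1523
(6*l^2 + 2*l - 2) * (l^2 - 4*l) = 6*l^4 - 22*l^3 - 10*l^2 + 8*l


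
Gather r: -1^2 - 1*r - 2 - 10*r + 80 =77 - 11*r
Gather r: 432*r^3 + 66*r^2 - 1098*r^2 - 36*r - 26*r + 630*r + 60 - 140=432*r^3 - 1032*r^2 + 568*r - 80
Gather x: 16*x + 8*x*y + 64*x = x*(8*y + 80)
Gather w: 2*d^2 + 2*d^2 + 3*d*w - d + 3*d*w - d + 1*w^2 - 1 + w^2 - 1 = 4*d^2 + 6*d*w - 2*d + 2*w^2 - 2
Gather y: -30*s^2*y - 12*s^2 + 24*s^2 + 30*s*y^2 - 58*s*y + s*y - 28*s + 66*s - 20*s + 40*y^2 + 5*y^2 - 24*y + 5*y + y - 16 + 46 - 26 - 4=12*s^2 + 18*s + y^2*(30*s + 45) + y*(-30*s^2 - 57*s - 18)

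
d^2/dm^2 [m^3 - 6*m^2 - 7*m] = 6*m - 12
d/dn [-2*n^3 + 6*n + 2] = 6 - 6*n^2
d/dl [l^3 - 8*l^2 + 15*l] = 3*l^2 - 16*l + 15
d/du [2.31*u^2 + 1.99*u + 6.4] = 4.62*u + 1.99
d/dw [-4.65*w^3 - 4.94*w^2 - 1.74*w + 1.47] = -13.95*w^2 - 9.88*w - 1.74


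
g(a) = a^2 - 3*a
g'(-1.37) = -5.74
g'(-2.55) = -8.10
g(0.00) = 0.00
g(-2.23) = 11.66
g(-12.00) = 180.00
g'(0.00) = -3.00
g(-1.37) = 5.99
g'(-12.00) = -27.00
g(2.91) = -0.26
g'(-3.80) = -10.60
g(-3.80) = 25.84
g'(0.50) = -2.00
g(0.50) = -1.25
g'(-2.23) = -7.46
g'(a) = 2*a - 3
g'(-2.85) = -8.70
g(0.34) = -0.90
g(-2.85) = 16.67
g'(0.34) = -2.32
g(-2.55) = 14.15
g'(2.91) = 2.82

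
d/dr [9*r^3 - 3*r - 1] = 27*r^2 - 3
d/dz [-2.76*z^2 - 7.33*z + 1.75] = -5.52*z - 7.33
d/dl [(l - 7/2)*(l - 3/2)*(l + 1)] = 3*l^2 - 8*l + 1/4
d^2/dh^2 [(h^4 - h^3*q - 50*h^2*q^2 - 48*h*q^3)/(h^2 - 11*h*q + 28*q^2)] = 2*(h^6 - 33*h^5*q + 447*h^4*q^2 - 3155*h^3*q^3 + 9828*h^2*q^4 + 1680*h*q^5 - 53984*q^6)/(h^6 - 33*h^5*q + 447*h^4*q^2 - 3179*h^3*q^3 + 12516*h^2*q^4 - 25872*h*q^5 + 21952*q^6)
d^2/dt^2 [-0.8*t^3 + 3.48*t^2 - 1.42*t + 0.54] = 6.96 - 4.8*t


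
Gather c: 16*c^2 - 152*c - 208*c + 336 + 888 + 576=16*c^2 - 360*c + 1800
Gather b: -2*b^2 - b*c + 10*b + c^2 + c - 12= -2*b^2 + b*(10 - c) + c^2 + c - 12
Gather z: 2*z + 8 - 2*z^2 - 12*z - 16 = -2*z^2 - 10*z - 8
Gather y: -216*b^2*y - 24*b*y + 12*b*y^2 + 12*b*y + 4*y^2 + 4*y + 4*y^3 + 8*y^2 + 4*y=4*y^3 + y^2*(12*b + 12) + y*(-216*b^2 - 12*b + 8)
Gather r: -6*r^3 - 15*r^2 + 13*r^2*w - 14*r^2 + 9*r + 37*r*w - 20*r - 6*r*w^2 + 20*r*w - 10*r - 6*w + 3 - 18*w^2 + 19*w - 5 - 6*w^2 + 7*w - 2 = -6*r^3 + r^2*(13*w - 29) + r*(-6*w^2 + 57*w - 21) - 24*w^2 + 20*w - 4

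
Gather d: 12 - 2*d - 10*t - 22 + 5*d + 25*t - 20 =3*d + 15*t - 30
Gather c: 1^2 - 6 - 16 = -21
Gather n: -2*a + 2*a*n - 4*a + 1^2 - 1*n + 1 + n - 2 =2*a*n - 6*a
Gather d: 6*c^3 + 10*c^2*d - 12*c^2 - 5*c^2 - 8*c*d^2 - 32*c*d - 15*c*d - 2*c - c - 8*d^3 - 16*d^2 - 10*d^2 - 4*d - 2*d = 6*c^3 - 17*c^2 - 3*c - 8*d^3 + d^2*(-8*c - 26) + d*(10*c^2 - 47*c - 6)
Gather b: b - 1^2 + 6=b + 5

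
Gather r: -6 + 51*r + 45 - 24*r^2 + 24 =-24*r^2 + 51*r + 63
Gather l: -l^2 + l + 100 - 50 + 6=-l^2 + l + 56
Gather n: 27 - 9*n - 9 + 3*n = 18 - 6*n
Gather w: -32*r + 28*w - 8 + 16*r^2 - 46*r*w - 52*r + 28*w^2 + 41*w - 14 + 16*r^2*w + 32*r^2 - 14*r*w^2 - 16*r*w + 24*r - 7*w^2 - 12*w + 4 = 48*r^2 - 60*r + w^2*(21 - 14*r) + w*(16*r^2 - 62*r + 57) - 18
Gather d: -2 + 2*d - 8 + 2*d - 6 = 4*d - 16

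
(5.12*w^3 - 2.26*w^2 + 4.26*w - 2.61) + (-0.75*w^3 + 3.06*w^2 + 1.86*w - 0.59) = 4.37*w^3 + 0.8*w^2 + 6.12*w - 3.2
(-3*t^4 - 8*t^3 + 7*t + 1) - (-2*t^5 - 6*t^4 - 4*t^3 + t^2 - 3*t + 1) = 2*t^5 + 3*t^4 - 4*t^3 - t^2 + 10*t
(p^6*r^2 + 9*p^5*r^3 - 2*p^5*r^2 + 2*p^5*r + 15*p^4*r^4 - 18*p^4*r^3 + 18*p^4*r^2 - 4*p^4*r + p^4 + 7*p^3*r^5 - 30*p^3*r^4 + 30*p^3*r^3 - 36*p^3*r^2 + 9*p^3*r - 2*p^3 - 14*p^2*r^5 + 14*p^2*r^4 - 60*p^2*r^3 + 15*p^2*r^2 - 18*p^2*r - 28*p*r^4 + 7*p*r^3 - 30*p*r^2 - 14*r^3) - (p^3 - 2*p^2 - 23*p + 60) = p^6*r^2 + 9*p^5*r^3 - 2*p^5*r^2 + 2*p^5*r + 15*p^4*r^4 - 18*p^4*r^3 + 18*p^4*r^2 - 4*p^4*r + p^4 + 7*p^3*r^5 - 30*p^3*r^4 + 30*p^3*r^3 - 36*p^3*r^2 + 9*p^3*r - 3*p^3 - 14*p^2*r^5 + 14*p^2*r^4 - 60*p^2*r^3 + 15*p^2*r^2 - 18*p^2*r + 2*p^2 - 28*p*r^4 + 7*p*r^3 - 30*p*r^2 + 23*p - 14*r^3 - 60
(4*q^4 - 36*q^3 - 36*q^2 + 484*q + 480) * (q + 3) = 4*q^5 - 24*q^4 - 144*q^3 + 376*q^2 + 1932*q + 1440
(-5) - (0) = -5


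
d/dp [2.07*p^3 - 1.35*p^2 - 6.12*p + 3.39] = 6.21*p^2 - 2.7*p - 6.12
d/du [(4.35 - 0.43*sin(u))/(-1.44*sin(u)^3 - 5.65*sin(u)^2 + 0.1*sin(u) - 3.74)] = (-1.2384*sin(u)^3 + 16.3625*sin(u)^2 + 49.155*sin(u) + 1.1732)*cos(u)/(2.0736*sin(u)^6 + 16.272*sin(u)^5 + 31.6345*sin(u)^4 + 9.6412*sin(u)^3 + 42.272*sin(u)^2 - 0.748*sin(u) + 13.9876)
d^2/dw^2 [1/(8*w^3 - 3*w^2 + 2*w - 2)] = 2*(3*(1 - 8*w)*(8*w^3 - 3*w^2 + 2*w - 2) + 4*(12*w^2 - 3*w + 1)^2)/(8*w^3 - 3*w^2 + 2*w - 2)^3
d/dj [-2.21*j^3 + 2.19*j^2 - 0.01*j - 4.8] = -6.63*j^2 + 4.38*j - 0.01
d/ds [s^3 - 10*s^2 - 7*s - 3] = 3*s^2 - 20*s - 7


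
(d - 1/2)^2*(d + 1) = d^3 - 3*d/4 + 1/4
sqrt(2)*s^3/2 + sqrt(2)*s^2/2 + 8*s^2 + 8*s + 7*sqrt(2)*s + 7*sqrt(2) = (s + sqrt(2))*(s + 7*sqrt(2))*(sqrt(2)*s/2 + sqrt(2)/2)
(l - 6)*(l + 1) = l^2 - 5*l - 6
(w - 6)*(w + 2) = w^2 - 4*w - 12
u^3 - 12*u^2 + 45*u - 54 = (u - 6)*(u - 3)^2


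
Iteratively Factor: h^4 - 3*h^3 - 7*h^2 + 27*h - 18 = (h - 3)*(h^3 - 7*h + 6) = (h - 3)*(h - 2)*(h^2 + 2*h - 3) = (h - 3)*(h - 2)*(h - 1)*(h + 3)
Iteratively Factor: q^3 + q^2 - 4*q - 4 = (q + 2)*(q^2 - q - 2) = (q - 2)*(q + 2)*(q + 1)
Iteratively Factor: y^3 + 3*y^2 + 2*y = (y + 1)*(y^2 + 2*y) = (y + 1)*(y + 2)*(y)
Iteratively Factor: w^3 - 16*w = (w + 4)*(w^2 - 4*w) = (w - 4)*(w + 4)*(w)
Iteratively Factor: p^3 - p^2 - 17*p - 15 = (p - 5)*(p^2 + 4*p + 3) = (p - 5)*(p + 1)*(p + 3)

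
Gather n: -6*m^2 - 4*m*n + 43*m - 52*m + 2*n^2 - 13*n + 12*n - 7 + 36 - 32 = -6*m^2 - 9*m + 2*n^2 + n*(-4*m - 1) - 3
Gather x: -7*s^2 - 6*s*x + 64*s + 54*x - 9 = -7*s^2 + 64*s + x*(54 - 6*s) - 9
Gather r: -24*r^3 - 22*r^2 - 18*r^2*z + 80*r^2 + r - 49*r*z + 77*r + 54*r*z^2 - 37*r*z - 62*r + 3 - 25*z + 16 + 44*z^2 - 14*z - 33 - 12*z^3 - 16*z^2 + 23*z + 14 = -24*r^3 + r^2*(58 - 18*z) + r*(54*z^2 - 86*z + 16) - 12*z^3 + 28*z^2 - 16*z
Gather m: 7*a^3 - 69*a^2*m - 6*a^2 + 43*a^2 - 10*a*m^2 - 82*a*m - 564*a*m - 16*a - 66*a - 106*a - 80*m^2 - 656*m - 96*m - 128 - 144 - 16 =7*a^3 + 37*a^2 - 188*a + m^2*(-10*a - 80) + m*(-69*a^2 - 646*a - 752) - 288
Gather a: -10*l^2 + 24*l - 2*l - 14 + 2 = -10*l^2 + 22*l - 12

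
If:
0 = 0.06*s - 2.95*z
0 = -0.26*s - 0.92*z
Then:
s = 0.00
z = 0.00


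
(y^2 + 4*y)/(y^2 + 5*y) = (y + 4)/(y + 5)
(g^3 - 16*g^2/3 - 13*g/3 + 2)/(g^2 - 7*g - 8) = (g^2 - 19*g/3 + 2)/(g - 8)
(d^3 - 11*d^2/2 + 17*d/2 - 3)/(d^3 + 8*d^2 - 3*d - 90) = (d^2 - 5*d/2 + 1)/(d^2 + 11*d + 30)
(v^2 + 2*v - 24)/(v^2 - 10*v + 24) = (v + 6)/(v - 6)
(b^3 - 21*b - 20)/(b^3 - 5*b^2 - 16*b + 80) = (b + 1)/(b - 4)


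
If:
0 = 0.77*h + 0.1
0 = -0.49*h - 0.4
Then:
No Solution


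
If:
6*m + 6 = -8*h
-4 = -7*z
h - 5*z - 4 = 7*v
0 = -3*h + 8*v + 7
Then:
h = -41/91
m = -109/273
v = -95/91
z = 4/7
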